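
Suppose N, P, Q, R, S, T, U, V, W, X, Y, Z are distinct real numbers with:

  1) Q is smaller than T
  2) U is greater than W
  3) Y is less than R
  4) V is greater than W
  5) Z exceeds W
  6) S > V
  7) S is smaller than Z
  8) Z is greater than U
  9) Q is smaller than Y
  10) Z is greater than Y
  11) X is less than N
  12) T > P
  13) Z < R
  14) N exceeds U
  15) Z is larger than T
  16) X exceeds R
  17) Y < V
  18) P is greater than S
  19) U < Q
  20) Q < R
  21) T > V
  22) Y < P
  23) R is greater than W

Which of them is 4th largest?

Piecing the relations together gives one ordering: W < U < Q < Y < V < S < P < T < Z < R < X < N.
Counting 4 from the largest end gives Z.

Z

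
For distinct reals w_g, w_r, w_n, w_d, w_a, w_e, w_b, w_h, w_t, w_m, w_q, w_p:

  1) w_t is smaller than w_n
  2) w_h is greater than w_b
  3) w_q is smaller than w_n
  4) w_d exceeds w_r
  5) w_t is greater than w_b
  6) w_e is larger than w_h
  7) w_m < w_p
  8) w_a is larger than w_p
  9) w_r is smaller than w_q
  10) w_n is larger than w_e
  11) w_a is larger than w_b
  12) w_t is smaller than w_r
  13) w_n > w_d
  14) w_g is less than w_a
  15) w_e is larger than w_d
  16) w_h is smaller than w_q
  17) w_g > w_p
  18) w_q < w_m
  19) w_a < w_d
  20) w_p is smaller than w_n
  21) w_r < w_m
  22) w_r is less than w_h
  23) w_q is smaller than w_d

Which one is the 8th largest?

The consecutive relations fix a unique order: w_b < w_t < w_r < w_h < w_q < w_m < w_p < w_g < w_a < w_d < w_e < w_n.
Counting 8 from the largest end gives w_q.

w_q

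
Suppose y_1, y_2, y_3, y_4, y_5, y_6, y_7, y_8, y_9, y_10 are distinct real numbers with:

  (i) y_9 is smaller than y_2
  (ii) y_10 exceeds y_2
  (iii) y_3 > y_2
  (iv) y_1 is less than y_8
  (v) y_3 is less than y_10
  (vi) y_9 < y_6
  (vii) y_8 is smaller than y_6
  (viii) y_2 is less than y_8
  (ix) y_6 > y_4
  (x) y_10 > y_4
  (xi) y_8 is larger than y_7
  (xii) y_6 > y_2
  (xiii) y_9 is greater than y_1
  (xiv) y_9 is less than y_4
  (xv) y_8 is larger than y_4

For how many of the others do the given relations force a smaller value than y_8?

Directly below y_8: y_1, y_4, y_7, y_2.
One step further: y_9 (5 so far).
No other element is forced below y_8 by the given relations, so the count is 5.

5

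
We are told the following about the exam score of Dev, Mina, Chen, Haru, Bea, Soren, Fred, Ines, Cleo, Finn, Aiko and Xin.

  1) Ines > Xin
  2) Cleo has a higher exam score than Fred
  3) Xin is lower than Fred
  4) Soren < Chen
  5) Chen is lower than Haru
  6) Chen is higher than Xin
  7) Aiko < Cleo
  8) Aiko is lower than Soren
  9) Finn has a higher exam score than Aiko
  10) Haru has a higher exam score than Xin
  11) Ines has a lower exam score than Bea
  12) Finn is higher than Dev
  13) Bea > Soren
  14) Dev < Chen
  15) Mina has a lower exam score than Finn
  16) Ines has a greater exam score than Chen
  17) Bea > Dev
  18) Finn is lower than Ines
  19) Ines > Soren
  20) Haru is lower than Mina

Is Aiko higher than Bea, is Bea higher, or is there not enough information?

Aiko < Soren and Soren < Chen give Aiko < Chen.
With Chen < Haru: Aiko < Soren < Chen < Haru.
With Haru < Mina: Aiko < Soren < Chen < Haru < Mina.
With Mina < Finn: Aiko < Soren < Chen < Haru < Mina < Finn.
With Finn < Ines: Aiko < Soren < Chen < Haru < Mina < Finn < Ines.
Then Ines < Bea extends the chain to Bea.
So Bea is higher.

Bea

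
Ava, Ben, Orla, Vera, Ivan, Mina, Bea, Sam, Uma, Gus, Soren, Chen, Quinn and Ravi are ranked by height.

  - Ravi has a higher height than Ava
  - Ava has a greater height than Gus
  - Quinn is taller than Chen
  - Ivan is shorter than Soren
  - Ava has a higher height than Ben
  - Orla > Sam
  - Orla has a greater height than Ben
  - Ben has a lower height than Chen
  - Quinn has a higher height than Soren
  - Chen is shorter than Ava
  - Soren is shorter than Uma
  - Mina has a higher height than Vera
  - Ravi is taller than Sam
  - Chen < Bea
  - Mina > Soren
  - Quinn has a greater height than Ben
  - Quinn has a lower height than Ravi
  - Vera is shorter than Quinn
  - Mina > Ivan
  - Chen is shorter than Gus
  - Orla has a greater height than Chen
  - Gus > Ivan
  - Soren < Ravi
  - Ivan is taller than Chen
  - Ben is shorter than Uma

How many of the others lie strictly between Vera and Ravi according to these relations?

1

Chaining upward from Vera reaches: Quinn, Mina.
Chaining downward from Ravi reaches: Sam, Ben, Chen, Ivan, Soren, Gus, Quinn, Ava.
Strictly between Vera and Ravi are those in both lists: Quinn — 1 element.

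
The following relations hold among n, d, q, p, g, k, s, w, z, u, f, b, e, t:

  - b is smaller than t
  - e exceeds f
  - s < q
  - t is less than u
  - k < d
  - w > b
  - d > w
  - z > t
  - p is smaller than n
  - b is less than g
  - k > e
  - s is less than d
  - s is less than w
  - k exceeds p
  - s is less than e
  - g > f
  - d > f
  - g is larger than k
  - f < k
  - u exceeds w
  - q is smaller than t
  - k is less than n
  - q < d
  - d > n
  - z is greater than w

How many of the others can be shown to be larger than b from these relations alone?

Directly above b: w, t, g.
One step further: u, z, d (6 so far).
Nothing else is reachable above b; 6 in all.

6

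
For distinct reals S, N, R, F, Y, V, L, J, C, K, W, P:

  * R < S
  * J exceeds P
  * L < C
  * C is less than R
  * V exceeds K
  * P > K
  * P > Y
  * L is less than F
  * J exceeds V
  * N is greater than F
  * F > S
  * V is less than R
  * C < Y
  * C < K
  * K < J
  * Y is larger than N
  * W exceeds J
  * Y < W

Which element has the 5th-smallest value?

R

The consecutive relations fix a unique order: L < C < K < V < R < S < F < N < Y < P < J < W.
The 5th smallest is R.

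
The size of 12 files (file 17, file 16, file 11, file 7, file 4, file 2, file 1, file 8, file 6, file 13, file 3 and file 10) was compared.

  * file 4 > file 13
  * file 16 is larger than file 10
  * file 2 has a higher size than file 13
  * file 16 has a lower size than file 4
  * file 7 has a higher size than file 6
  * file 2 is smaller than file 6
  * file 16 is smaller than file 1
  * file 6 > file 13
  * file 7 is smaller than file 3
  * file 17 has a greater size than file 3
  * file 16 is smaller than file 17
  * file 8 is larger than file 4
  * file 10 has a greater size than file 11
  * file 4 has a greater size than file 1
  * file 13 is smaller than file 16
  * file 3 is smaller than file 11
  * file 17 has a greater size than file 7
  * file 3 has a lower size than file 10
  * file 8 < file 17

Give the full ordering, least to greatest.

file 13 < file 2 < file 6 < file 7 < file 3 < file 11 < file 10 < file 16 < file 1 < file 4 < file 8 < file 17

The consecutive links are each given: file 13 < file 2; file 2 < file 6; file 6 < file 7; file 7 < file 3; file 3 < file 11; file 11 < file 10; file 10 < file 16; file 16 < file 1; file 1 < file 4; file 4 < file 8; file 8 < file 17.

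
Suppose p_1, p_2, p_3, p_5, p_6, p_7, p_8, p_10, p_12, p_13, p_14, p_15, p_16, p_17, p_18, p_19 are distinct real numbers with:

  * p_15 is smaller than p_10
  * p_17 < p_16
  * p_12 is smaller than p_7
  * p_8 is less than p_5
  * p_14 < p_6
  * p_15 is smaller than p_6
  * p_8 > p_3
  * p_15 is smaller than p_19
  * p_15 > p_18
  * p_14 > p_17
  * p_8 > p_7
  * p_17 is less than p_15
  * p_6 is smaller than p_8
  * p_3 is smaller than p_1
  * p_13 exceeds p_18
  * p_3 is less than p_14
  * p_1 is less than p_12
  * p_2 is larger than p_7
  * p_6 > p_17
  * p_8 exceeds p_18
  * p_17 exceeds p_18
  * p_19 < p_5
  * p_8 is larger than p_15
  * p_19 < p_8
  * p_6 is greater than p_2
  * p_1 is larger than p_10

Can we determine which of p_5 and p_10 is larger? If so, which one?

p_5

Chaining the given relations: p_10 < p_1 < p_12 < p_7 < p_2 < p_6 < p_8 < p_5.
So p_5 is larger.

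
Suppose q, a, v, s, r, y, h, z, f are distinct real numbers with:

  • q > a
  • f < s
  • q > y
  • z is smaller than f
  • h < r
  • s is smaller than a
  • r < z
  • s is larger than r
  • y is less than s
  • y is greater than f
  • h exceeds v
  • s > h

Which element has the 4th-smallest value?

z

Chaining the given pairs: v < h < r < z < f < y < s < a < q.
The 4th smallest is z.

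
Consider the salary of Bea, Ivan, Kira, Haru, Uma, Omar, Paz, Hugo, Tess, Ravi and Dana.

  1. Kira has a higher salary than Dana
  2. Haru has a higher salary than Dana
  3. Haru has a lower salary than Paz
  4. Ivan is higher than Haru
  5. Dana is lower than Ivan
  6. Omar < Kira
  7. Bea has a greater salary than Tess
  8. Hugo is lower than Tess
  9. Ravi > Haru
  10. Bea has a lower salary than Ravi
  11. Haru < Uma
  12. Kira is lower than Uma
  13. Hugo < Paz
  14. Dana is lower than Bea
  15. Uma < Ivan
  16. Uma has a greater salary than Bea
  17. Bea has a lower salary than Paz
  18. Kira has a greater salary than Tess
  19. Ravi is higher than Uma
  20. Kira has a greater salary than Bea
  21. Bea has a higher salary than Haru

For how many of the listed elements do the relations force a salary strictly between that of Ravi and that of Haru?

The relations place Haru below Ravi. An element lies strictly between them when it is forced above Haru and also forced below Ravi.
Above Haru: {Bea, Kira, Uma, Ivan, Paz}. Below Ravi: {Dana, Hugo, Tess, Omar, Bea, Kira, Uma}.
Intersection: {Bea, Kira, Uma} — 3.

3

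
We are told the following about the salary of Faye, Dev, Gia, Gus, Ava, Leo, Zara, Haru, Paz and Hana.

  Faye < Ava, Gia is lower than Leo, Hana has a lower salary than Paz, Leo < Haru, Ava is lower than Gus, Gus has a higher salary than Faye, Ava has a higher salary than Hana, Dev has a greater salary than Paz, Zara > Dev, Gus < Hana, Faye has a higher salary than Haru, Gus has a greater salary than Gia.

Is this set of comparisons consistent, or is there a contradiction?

We have Hana < Ava stated directly, yet also Ava < Gus < Hana by chaining the others — so Ava < Hana. Contradiction.

inconsistent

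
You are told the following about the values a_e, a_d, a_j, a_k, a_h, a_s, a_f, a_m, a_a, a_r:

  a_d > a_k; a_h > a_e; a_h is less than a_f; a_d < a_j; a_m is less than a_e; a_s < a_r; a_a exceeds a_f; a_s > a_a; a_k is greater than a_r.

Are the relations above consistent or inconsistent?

consistent

Every relation is compatible with a_m < a_e < a_h < a_f < a_a < a_s < a_r < a_k < a_d < a_j; the set is consistent.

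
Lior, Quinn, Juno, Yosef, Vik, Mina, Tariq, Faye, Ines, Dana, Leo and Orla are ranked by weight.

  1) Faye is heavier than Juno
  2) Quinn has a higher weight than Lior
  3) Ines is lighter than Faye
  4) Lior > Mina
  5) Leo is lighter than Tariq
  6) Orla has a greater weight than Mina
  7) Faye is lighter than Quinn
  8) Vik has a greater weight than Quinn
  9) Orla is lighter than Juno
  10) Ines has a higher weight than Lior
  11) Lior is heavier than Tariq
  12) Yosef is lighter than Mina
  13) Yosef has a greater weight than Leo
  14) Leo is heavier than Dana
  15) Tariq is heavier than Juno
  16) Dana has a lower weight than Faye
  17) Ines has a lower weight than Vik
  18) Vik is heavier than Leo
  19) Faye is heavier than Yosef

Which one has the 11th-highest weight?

Piecing the relations together gives one ordering: Dana < Leo < Yosef < Mina < Orla < Juno < Tariq < Lior < Ines < Faye < Quinn < Vik.
The 11th largest is Leo.

Leo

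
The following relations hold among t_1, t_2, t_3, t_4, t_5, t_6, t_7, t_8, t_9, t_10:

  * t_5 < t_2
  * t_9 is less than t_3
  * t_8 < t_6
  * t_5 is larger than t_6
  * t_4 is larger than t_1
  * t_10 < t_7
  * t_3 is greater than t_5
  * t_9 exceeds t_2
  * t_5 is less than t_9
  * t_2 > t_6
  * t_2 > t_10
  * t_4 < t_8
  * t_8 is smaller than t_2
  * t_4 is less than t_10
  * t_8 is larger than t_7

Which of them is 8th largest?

Chaining the given pairs: t_1 < t_4 < t_10 < t_7 < t_8 < t_6 < t_5 < t_2 < t_9 < t_3.
Counting 8 from the largest end gives t_10.

t_10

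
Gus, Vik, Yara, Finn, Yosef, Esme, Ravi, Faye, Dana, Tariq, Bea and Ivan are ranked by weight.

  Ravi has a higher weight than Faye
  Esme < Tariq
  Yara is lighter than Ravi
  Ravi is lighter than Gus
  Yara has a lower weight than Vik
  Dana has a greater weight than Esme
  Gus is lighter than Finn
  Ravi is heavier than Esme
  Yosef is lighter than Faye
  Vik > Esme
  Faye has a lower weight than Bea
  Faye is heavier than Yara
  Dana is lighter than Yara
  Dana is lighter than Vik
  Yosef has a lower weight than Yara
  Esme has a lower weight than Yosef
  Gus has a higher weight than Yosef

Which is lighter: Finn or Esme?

Link the given pairs in sequence: Esme < Dana; Dana < Yara; Yara < Faye; Faye < Ravi; Ravi < Gus; Gus < Finn.
Chaining these gives Esme < Dana < Yara < Faye < Ravi < Gus < Finn.
So Esme < Finn; Esme is the lighter of the two.

Esme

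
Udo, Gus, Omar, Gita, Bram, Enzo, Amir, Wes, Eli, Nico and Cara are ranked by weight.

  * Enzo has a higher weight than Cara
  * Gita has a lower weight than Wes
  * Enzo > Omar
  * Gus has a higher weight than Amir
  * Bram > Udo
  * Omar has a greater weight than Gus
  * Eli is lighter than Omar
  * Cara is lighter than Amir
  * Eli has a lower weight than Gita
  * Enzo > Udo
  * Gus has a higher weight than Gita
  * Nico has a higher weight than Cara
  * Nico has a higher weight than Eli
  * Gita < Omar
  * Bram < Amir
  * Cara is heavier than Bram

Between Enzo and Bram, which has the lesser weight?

Bram < Cara and Cara < Amir give Bram < Amir.
Then Amir < Gus extends the chain to Gus.
Then Gus < Omar extends the chain to Omar.
Then Omar < Enzo extends the chain to Enzo.
So Bram < Enzo; Bram is the lighter of the two.

Bram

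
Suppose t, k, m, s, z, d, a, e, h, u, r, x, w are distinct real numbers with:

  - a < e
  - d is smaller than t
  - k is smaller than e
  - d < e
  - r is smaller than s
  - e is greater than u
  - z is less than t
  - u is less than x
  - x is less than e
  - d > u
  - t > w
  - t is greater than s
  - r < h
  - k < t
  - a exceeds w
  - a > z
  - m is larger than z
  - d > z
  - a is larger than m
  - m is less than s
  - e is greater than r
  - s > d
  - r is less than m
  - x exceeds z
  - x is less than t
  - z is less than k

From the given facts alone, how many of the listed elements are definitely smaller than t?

9

The elements the relations force below t are w, r, z, m, u, d, s, x, k — no chain reaches any other.
That is 9.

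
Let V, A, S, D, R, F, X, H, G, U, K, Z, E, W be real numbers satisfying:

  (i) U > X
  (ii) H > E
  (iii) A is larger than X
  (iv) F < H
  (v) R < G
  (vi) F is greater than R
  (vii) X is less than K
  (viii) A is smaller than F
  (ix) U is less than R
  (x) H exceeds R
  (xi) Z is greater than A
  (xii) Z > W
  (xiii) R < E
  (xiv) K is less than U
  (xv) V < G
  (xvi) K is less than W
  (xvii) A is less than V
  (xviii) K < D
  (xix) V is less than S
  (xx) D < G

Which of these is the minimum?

X

Chaining upward from X: directly above it, K, A, U; then W, D, R, V, F, Z; then E, S, G, H.
That covers every other element, and nothing is given below X, so X is the minimum.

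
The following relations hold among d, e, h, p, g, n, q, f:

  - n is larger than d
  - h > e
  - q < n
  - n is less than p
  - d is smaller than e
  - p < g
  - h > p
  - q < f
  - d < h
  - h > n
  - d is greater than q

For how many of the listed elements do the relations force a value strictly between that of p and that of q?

The relations place q below p. An element lies strictly between them when it is forced above q and also forced below p.
Above q: {f, d, n, e, h, g}. Below p: {d, n}.
Intersection: {d, n} — 2.

2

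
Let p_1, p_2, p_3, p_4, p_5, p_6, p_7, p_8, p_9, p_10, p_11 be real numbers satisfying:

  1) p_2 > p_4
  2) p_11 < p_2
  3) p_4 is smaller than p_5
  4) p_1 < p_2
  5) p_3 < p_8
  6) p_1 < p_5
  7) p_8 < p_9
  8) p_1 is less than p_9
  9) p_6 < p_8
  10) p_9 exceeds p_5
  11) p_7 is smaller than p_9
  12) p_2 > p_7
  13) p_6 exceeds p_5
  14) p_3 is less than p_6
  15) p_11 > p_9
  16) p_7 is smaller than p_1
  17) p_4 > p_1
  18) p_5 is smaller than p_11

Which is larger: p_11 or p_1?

The relevant relations are p_1 < p_4; p_4 < p_5; p_5 < p_6; p_6 < p_8; p_8 < p_9; p_9 < p_11.
Together: p_1 < p_4 < p_5 < p_6 < p_8 < p_9 < p_11.
So p_1 < p_11; p_11 is the larger of the two.

p_11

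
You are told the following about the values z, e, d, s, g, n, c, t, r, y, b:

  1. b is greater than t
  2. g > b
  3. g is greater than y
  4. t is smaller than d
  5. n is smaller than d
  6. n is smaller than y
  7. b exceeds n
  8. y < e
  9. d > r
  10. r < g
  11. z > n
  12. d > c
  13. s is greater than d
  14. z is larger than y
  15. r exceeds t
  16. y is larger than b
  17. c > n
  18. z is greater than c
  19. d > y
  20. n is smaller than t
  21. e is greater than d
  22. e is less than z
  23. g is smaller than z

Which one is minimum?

Chaining upward from n: directly above it, t, c, b, y, d, z; then r, g, e, s.
That covers every other element, and nothing is given below n, so n is the minimum.

n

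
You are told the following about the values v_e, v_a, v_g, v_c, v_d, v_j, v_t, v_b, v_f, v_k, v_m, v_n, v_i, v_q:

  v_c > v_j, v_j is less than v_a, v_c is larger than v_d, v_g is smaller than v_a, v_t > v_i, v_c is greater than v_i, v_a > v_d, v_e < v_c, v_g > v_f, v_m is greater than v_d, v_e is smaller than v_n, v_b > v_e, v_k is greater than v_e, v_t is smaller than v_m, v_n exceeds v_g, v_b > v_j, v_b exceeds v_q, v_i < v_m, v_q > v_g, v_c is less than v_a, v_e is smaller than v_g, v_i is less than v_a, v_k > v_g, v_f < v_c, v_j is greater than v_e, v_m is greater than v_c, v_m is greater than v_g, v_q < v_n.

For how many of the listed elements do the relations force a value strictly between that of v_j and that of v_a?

1

The relations place v_j below v_a. An element lies strictly between them when it is forced above v_j and also forced below v_a.
Above v_j: {v_c, v_m, v_b}. Below v_a: {v_f, v_e, v_i, v_g, v_d, v_c}.
Intersection: {v_c} — 1.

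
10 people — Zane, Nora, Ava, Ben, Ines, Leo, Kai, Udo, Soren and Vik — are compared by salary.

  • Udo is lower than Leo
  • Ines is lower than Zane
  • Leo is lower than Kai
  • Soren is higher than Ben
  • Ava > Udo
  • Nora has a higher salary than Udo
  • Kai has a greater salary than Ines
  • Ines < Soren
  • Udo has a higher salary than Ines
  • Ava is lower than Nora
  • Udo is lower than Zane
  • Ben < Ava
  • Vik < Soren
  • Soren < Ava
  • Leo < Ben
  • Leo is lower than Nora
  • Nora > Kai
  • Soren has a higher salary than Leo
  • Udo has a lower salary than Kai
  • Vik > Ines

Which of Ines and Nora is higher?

Nora

Ines < Udo and Udo < Leo give Ines < Leo.
With Leo < Soren: Ines < Udo < Leo < Soren.
With Soren < Ava: Ines < Udo < Leo < Soren < Ava.
With Ava < Nora: Ines < Udo < Leo < Soren < Ava < Nora.
So Ines < Nora; Nora is the higher of the two.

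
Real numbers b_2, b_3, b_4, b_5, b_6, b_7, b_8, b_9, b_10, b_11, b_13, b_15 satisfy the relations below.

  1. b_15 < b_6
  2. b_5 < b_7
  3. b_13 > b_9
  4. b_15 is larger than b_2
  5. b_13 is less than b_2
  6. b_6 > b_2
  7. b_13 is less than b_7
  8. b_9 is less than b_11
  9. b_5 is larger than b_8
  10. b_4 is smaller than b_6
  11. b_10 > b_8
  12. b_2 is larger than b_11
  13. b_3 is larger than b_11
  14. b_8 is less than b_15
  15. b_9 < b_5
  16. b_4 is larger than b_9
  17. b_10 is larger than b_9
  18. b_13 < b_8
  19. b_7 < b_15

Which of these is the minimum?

b_9

Chaining upward from b_9: directly above it, b_11, b_13, b_5, b_10, b_4; then b_2, b_3, b_8, b_7, b_6; then b_15.
That covers every other element, and nothing is given below b_9, so b_9 is the minimum.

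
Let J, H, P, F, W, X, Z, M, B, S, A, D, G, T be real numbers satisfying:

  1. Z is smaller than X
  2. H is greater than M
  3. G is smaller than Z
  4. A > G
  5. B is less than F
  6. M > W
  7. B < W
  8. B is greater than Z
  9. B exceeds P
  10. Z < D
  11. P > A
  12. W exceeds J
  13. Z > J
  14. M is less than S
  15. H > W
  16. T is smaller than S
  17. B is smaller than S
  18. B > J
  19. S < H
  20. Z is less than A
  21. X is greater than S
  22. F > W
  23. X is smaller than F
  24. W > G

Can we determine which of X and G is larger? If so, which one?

Link the given pairs in sequence: G < Z; Z < A; A < P; P < B; B < W; W < M; M < S; S < X.
Chaining these gives G < Z < A < P < B < W < M < S < X.
So X is larger.

X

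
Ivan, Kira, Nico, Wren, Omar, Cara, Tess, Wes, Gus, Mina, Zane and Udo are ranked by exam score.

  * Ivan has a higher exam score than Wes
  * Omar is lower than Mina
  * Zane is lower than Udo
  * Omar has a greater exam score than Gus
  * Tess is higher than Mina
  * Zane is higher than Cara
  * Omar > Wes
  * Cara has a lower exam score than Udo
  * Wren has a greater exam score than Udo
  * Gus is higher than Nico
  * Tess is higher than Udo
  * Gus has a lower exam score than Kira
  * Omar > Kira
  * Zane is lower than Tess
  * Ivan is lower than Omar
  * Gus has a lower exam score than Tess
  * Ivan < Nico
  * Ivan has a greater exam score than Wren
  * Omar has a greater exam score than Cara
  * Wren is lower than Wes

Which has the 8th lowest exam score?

Chaining the given pairs: Cara < Zane < Udo < Wren < Wes < Ivan < Nico < Gus < Kira < Omar < Mina < Tess.
The 8th smallest is Gus.

Gus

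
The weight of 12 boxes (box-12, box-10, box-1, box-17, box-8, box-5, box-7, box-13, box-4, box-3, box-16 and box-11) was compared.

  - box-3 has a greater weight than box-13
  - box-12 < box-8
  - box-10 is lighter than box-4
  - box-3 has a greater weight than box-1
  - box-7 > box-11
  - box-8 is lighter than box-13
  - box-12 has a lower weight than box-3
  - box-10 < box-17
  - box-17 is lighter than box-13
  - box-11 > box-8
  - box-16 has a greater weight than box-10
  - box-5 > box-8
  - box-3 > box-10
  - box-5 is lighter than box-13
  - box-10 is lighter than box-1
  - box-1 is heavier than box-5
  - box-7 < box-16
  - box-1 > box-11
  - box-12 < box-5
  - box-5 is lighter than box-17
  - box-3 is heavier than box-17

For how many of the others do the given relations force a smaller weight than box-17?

4

From box-17 the given relations immediately reach box-10, box-5.
From those, box-12, box-8 — 4 in total.
No other element is forced below box-17 by the given relations, so the count is 4.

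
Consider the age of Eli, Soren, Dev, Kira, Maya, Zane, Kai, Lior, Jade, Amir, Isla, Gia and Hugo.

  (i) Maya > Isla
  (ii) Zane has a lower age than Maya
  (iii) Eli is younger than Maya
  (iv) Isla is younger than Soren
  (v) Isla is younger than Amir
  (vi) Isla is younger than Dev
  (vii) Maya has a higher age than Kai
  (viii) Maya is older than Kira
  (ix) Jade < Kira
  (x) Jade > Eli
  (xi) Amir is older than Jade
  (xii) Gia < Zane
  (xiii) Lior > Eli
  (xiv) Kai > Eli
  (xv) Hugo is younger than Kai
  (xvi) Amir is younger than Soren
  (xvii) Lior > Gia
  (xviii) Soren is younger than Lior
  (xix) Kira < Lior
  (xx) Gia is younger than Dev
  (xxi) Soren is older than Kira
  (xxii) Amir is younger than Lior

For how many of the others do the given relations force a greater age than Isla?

5

Directly above Isla: Dev, Amir, Maya, Soren.
One step further: Lior (5 so far).
No other element is forced above Isla by the given relations, so the count is 5.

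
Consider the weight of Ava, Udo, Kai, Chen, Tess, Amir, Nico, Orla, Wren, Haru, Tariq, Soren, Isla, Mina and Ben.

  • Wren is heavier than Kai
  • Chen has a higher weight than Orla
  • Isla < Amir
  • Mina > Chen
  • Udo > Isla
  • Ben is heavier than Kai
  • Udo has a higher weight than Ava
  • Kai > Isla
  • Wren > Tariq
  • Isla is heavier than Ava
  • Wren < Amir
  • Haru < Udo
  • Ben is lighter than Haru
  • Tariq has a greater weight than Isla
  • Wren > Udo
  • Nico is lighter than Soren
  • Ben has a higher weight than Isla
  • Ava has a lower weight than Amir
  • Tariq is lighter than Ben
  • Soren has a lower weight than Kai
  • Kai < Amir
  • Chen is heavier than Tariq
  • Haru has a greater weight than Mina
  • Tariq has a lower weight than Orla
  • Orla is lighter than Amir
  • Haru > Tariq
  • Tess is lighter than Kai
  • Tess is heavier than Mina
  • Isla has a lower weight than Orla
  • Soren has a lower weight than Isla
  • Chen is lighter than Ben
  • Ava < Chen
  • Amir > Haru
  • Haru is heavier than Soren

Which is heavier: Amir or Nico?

Nico < Soren and Soren < Isla give Nico < Isla.
Then Isla < Tariq extends the chain to Tariq.
With Tariq < Orla: Nico < Soren < Isla < Tariq < Orla.
With Orla < Chen: Nico < Soren < Isla < Tariq < Orla < Chen.
Then Chen < Mina extends the chain to Mina.
With Mina < Tess: Nico < Soren < Isla < Tariq < Orla < Chen < Mina < Tess.
Then Tess < Kai extends the chain to Kai.
With Kai < Ben: Nico < Soren < Isla < Tariq < Orla < Chen < Mina < Tess < Kai < Ben.
Then Ben < Haru extends the chain to Haru.
With Haru < Udo: Nico < Soren < Isla < Tariq < Orla < Chen < Mina < Tess < Kai < Ben < Haru < Udo.
With Udo < Wren: Nico < Soren < Isla < Tariq < Orla < Chen < Mina < Tess < Kai < Ben < Haru < Udo < Wren.
Then Wren < Amir extends the chain to Amir.
So Nico < Amir; Amir is the heavier of the two.

Amir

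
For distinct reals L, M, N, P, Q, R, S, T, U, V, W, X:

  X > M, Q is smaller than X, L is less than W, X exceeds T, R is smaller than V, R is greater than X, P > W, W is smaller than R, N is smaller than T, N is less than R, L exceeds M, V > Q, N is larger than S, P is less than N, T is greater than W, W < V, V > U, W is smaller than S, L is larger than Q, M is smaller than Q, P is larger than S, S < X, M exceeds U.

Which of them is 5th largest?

Chaining the given pairs: U < M < Q < L < W < S < P < N < T < X < R < V.
The 5th largest is N.

N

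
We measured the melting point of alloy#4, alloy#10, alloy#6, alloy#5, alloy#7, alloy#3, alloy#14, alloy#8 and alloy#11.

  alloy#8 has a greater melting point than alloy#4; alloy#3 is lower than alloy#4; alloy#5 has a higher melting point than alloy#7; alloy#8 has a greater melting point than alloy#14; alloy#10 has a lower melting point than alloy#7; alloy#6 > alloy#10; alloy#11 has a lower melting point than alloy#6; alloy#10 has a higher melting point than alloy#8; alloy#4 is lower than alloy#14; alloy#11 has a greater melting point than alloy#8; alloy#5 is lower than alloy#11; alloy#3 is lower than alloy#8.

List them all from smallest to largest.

alloy#3 < alloy#4 < alloy#14 < alloy#8 < alloy#10 < alloy#7 < alloy#5 < alloy#11 < alloy#6

Nothing is placed below alloy#3, so it is least; from there alloy#3 < alloy#4; alloy#4 < alloy#14; alloy#14 < alloy#8; alloy#8 < alloy#10; alloy#10 < alloy#7; alloy#7 < alloy#5; alloy#5 < alloy#11; alloy#11 < alloy#6, each given directly.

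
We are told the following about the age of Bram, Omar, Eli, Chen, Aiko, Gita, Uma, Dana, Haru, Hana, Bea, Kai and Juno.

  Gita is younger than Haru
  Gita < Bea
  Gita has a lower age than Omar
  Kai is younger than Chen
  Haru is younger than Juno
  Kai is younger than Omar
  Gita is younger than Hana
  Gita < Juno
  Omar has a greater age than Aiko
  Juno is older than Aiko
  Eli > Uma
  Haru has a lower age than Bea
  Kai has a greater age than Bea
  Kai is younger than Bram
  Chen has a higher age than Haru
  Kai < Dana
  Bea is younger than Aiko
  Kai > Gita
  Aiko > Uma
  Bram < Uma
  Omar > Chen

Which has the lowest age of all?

Gita

Haru is not least since Gita < Haru; Bea is not least since Gita < Bea; Kai is not least since Gita < Kai; Dana is not least since Kai < Dana; Bram is not least since Kai < Bram; Hana is not least since Gita < Hana; Uma is not least since Bram < Uma; Eli is not least since Uma < Eli; Aiko is not least since Uma < Aiko; Juno is not least since Aiko < Juno; Chen is not least since Haru < Chen; Omar is not least since Kai < Omar.
Only Gita has nothing below it, so Gita is the lowest age.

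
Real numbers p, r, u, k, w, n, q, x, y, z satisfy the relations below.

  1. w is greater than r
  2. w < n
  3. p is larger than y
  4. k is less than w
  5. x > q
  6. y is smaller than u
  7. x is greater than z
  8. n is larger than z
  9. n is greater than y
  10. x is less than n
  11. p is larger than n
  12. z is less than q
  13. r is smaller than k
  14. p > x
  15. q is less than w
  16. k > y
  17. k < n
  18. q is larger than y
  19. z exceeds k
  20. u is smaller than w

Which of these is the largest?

p

y is not greatest since y < q; u is not greatest since u < w; r is not greatest since r < w; k is not greatest since k < z; z is not greatest since z < x; q is not greatest since q < w; x is not greatest since x < n; w is not greatest since w < n; n is not greatest since n < p.
Only p has nothing above it, so p is the largest.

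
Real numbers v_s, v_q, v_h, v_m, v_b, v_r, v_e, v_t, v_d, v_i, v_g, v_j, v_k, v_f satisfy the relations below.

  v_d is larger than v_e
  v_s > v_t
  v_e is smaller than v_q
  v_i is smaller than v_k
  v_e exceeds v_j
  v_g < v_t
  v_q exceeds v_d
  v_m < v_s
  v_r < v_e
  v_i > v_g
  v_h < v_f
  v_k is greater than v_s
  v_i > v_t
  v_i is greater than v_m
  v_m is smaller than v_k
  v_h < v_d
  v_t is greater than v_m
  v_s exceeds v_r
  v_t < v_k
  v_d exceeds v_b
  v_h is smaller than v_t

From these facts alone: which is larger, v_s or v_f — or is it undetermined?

undetermined

Following every chain through v_s: above v_s we get v_k; below v_s we get v_h, v_r, v_m, v_g, v_t.
v_f is not reached, and no chain runs the other way from v_f to v_s.
So the given relations leave the order of v_s and v_f undetermined.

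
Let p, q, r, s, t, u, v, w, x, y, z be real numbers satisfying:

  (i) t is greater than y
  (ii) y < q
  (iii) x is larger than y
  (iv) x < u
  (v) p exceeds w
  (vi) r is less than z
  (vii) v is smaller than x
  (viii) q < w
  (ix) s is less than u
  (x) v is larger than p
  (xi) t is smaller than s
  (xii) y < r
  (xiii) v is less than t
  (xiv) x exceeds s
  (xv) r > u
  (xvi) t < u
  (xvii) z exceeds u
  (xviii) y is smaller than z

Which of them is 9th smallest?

u

The consecutive relations fix a unique order: y < q < w < p < v < t < s < x < u < r < z.
Counting 9 from the smallest end gives u.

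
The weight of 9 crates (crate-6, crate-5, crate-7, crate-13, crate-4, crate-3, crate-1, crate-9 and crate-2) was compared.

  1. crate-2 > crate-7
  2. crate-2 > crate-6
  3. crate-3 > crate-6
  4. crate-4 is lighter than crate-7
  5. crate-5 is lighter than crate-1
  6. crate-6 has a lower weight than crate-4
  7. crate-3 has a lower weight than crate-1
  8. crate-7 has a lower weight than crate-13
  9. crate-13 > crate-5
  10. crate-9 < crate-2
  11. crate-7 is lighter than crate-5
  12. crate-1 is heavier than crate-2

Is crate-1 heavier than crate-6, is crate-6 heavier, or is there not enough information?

crate-1

Link the given pairs in sequence: crate-6 < crate-4; crate-4 < crate-7; crate-7 < crate-5; crate-5 < crate-1.
Together: crate-6 < crate-4 < crate-7 < crate-5 < crate-1.
So crate-1 is heavier.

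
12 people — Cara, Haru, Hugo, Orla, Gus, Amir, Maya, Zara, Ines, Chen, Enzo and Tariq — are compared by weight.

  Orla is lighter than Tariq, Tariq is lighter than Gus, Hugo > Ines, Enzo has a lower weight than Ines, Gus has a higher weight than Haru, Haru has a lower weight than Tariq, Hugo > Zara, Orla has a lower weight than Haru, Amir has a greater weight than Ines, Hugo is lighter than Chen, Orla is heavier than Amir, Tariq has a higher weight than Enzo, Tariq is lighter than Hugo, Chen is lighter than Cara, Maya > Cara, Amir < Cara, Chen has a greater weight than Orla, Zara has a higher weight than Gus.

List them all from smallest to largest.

The consecutive links are each given: Enzo < Ines; Ines < Amir; Amir < Orla; Orla < Haru; Haru < Tariq; Tariq < Gus; Gus < Zara; Zara < Hugo; Hugo < Chen; Chen < Cara; Cara < Maya.

Enzo < Ines < Amir < Orla < Haru < Tariq < Gus < Zara < Hugo < Chen < Cara < Maya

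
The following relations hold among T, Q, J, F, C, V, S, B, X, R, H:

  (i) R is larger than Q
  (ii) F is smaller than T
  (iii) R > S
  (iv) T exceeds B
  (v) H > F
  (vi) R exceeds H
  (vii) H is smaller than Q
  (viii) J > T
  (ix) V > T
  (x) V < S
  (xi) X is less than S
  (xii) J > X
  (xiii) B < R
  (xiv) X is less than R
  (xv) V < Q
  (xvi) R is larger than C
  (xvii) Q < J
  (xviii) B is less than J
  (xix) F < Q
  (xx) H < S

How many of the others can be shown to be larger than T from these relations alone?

Directly above T: V, J.
One step further: Q, S (4 so far).
One step further: R (5 so far).
Nothing else is reachable above T; 5 in all.

5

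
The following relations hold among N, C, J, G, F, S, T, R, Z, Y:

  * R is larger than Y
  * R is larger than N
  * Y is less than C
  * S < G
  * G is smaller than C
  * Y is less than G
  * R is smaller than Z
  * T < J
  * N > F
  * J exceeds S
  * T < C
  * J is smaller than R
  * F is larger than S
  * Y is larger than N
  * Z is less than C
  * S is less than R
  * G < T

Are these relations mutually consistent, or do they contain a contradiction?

Every relation is compatible with S < F < N < Y < G < T < J < R < Z < C; the set is consistent.

consistent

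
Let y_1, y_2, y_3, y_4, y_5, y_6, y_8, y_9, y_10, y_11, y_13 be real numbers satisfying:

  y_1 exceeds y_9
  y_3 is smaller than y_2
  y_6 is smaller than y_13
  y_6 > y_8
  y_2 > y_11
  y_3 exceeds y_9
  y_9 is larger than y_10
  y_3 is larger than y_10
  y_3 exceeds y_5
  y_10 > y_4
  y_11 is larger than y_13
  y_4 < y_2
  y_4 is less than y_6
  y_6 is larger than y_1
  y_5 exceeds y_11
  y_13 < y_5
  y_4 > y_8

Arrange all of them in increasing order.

The consecutive links are each given: y_8 < y_4; y_4 < y_10; y_10 < y_9; y_9 < y_1; y_1 < y_6; y_6 < y_13; y_13 < y_11; y_11 < y_5; y_5 < y_3; y_3 < y_2.

y_8 < y_4 < y_10 < y_9 < y_1 < y_6 < y_13 < y_11 < y_5 < y_3 < y_2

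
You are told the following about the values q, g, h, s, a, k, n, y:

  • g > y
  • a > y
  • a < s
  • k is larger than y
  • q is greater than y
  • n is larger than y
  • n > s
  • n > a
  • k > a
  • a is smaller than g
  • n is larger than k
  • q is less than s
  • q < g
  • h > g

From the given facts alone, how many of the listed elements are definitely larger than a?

From a the given relations immediately reach k, s, n, g.
From those, h — 5 in total.
Nothing else is reachable above a; 5 in all.

5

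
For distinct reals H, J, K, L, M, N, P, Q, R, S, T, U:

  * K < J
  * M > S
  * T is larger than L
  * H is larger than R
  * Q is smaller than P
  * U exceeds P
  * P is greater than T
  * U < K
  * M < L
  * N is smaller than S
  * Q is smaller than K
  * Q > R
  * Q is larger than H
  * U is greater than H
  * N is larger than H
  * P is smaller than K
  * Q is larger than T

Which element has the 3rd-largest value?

U

Chaining the given pairs: R < H < N < S < M < L < T < Q < P < U < K < J.
The 3rd largest is U.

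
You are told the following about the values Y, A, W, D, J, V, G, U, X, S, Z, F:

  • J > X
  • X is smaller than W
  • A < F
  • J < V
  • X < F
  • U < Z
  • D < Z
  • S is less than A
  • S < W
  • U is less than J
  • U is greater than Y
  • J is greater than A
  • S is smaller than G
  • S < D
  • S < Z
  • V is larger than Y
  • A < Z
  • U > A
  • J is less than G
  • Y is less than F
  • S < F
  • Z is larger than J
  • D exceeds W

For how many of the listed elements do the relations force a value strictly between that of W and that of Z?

The relations place W below Z. An element lies strictly between them when it is forced above W and also forced below Z.
Above W: {D}. Below Z: {S, Y, A, X, U, J, D}.
Intersection: {D} — 1.

1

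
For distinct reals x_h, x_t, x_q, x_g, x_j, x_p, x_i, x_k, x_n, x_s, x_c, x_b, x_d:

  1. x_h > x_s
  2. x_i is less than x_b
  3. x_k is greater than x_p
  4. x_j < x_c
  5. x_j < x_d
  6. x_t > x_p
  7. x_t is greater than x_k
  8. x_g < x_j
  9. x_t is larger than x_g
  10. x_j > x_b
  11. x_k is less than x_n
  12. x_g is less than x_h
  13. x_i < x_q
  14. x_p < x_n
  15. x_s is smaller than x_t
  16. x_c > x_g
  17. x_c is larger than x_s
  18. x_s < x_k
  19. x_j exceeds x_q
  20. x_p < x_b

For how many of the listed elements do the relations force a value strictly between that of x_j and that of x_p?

1

The relations place x_p below x_j. An element lies strictly between them when it is forced above x_p and also forced below x_j.
Above x_p: {x_b, x_c, x_k, x_d, x_n, x_t}. Below x_j: {x_g, x_i, x_q, x_b}.
Intersection: {x_b} — 1.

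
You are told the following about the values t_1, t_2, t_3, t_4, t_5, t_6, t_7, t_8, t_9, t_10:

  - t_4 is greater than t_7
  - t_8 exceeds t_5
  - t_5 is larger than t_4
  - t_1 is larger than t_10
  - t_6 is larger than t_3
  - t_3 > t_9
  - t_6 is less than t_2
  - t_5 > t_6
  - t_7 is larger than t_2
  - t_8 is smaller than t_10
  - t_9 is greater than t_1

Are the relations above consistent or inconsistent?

inconsistent

Chaining the given relations yields t_10 < t_1 < t_9 < t_3 < t_6 < t_2 < t_7 < t_4 < t_5 < t_8, so t_10 < t_8. But one relation states t_8 < t_10. These cannot both hold.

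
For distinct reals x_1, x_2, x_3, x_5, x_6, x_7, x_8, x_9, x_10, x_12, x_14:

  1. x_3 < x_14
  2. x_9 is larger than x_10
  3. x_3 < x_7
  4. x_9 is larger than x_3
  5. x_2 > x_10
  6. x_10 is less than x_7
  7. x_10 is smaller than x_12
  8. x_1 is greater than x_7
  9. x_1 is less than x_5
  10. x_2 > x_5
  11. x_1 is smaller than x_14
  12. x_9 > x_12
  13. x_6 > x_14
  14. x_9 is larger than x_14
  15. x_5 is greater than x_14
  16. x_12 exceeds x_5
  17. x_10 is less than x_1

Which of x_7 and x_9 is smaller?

The relevant relations are x_7 < x_1; x_1 < x_14; x_14 < x_5; x_5 < x_12; x_12 < x_9.
Chaining these gives x_7 < x_1 < x_14 < x_5 < x_12 < x_9.
So x_7 < x_9; x_7 is the smaller of the two.

x_7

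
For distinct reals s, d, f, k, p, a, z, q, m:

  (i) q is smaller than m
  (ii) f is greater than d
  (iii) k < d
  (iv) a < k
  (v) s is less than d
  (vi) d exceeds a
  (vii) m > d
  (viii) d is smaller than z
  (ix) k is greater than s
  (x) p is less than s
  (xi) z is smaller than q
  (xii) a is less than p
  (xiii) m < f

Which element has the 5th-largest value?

The consecutive relations fix a unique order: a < p < s < k < d < z < q < m < f.
Counting 5 from the largest end gives d.

d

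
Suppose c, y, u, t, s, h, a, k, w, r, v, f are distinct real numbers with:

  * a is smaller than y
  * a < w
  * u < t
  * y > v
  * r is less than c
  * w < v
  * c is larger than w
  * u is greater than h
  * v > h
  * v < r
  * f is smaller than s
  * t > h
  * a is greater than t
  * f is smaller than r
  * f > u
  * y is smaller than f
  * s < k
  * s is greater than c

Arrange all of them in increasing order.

Each adjacent pair is fixed by a given relation: h < u; u < t; t < a; a < w; w < v; v < y; y < f; f < r; r < c; c < s; s < k. Chaining them end to end gives the full order.

h < u < t < a < w < v < y < f < r < c < s < k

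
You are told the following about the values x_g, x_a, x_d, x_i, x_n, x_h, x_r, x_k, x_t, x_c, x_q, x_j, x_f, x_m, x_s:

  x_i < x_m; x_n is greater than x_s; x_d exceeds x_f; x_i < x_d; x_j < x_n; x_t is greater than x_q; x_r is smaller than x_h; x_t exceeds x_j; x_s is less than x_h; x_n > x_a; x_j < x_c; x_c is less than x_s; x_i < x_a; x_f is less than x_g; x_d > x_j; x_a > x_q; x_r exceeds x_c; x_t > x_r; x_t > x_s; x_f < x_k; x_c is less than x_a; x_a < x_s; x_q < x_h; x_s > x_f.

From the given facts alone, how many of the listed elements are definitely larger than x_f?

The elements the relations force above x_f are x_d, x_s, x_g, x_h, x_t, x_n, x_k — no chain reaches any other.
That is 7.

7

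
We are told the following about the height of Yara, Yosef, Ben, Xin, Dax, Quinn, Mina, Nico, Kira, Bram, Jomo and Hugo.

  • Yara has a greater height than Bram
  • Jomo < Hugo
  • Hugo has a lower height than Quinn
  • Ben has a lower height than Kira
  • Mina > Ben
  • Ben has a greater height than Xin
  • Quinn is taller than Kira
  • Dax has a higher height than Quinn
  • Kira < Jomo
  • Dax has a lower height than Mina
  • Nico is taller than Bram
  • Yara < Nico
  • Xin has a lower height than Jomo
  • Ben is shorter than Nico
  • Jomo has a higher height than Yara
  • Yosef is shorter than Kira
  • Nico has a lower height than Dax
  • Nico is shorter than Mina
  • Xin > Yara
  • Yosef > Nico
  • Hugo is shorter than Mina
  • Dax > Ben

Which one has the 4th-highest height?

Piecing the relations together gives one ordering: Bram < Yara < Xin < Ben < Nico < Yosef < Kira < Jomo < Hugo < Quinn < Dax < Mina.
The 4th largest is Hugo.

Hugo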